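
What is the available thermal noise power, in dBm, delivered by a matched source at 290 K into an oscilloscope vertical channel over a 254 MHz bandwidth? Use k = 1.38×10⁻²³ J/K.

P_n = kTB = 1.38×10⁻²³ × 290 × 2.54×10⁸ = 1.02×10⁻¹² W
In dBm: 10 log₁₀(1.02×10⁻¹² / 10⁻³) = −89.9 dBm

−89.9 dBm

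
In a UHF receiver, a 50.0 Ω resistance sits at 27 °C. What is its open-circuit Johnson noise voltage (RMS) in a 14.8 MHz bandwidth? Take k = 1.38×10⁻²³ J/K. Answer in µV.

3.50 µV

T = 27 °C + 273.15 = 300.15 K
V_n = √(4kTRB)
4kTRB = 4 × 1.38×10⁻²³ × 300.15 × 5.00×10¹ × 1.48×10⁷ = 1.23×10⁻¹¹ V²
V_n = √(1.23×10⁻¹¹) = 3.50×10⁻⁶ V = 3.50 µV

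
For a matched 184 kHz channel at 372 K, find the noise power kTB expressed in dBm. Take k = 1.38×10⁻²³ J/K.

−120.2 dBm

P_n = kTB = 1.38×10⁻²³ × 372 × 1.84×10⁵ = 9.45×10⁻¹⁶ W
In dBm: 10 log₁₀(9.45×10⁻¹⁶ / 10⁻³) = −120.2 dBm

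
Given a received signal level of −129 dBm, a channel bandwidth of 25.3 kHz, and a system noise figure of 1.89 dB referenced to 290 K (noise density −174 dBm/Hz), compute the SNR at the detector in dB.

−0.9 dB

Noise floor: N = −174 + 10 log₁₀(B) + NF
10 log₁₀(2.53×10⁴) = 44.03 dB
N = −174 + 44.03 + 1.89 = −128.08 dBm
SNR = P_sig − N = −129 − (−128.08) = −0.92 dB → −0.9 dB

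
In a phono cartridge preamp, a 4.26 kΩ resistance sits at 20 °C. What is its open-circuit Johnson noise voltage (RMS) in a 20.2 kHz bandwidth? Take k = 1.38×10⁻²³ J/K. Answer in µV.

1.18 µV

T = 20 °C + 273.15 = 293.15 K
V_n = √(4kTRB)
4kTRB = 4 × 1.38×10⁻²³ × 293.15 × 4.26×10³ × 2.02×10⁴ = 1.39×10⁻¹² V²
V_n = √(1.39×10⁻¹²) = 1.18×10⁻⁶ V = 1.18 µV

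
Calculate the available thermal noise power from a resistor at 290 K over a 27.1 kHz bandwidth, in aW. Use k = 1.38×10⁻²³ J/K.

P_n = kTB = 1.38×10⁻²³ × 290 × 2.71×10⁴ = 1.08×10⁻¹⁶ W = 108 aW

108 aW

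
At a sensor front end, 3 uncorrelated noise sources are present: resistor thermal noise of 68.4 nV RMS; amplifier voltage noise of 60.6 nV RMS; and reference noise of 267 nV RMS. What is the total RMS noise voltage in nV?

282 nV

Uncorrelated sources add in power (mean-square): V_tot = √(ΣV_i²)
V_tot = √[(6.84×10⁻⁸)² + (6.06×10⁻⁸)² + (2.67×10⁻⁷)²] = 2.82×10⁻⁷ V = 282 nV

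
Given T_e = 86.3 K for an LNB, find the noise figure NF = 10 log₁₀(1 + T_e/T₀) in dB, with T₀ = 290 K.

F = 1 + T_e/T₀ = 1 + 86.3/290 = 1.29759
NF = 10 log₁₀(1.29759) = 1.13 dB

1.13 dB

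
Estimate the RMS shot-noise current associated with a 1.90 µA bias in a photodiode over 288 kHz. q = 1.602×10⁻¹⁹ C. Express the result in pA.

I_n = √(2qI·B)
2qI·B = 2 × 1.602×10⁻¹⁹ × 1.90×10⁻⁶ × 2.88×10⁵ = 1.75×10⁻¹⁹ A²
I_n = √(1.75×10⁻¹⁹) = 4.19×10⁻¹⁰ A = 419 pA

419 pA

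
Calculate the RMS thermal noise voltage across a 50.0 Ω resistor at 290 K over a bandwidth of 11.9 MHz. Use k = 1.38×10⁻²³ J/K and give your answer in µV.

3.09 µV

V_n = √(4kTRB)
4kTRB = 4 × 1.38×10⁻²³ × 290 × 5.00×10¹ × 1.19×10⁷ = 9.52×10⁻¹² V²
V_n = √(9.52×10⁻¹²) = 3.09×10⁻⁶ V = 3.09 µV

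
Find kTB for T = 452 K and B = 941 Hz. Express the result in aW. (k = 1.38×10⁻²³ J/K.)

5.87 aW

P_n = kTB = 1.38×10⁻²³ × 452 × 9.41×10² = 5.87×10⁻¹⁸ W = 5.87 aW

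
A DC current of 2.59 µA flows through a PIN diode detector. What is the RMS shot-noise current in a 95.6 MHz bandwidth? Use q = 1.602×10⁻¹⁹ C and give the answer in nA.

I_n = √(2qI·B)
2qI·B = 2 × 1.602×10⁻¹⁹ × 2.59×10⁻⁶ × 9.56×10⁷ = 7.93×10⁻¹⁷ A²
I_n = √(7.93×10⁻¹⁷) = 8.91×10⁻⁹ A = 8.91 nA

8.91 nA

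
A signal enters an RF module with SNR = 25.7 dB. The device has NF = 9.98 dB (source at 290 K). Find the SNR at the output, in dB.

By definition F = SNR_in/SNR_out, so in dB: SNR_out = SNR_in − NF
SNR_out = 25.7 − 9.98 = 15.72 dB

15.72 dB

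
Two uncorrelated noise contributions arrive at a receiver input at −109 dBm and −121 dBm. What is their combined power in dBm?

Convert to linear, add, convert back:
P₁ = 1.26×10⁻¹⁴ W, P₂ = 7.94×10⁻¹⁶ W
P_tot = 1.34×10⁻¹⁴ W → 10 log₁₀(P_tot / 10⁻³) = −108.7 dBm

−108.7 dBm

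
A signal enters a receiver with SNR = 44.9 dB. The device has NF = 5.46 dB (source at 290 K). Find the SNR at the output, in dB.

By definition F = SNR_in/SNR_out, so in dB: SNR_out = SNR_in − NF
SNR_out = 44.9 − 5.46 = 39.44 dB

39.44 dB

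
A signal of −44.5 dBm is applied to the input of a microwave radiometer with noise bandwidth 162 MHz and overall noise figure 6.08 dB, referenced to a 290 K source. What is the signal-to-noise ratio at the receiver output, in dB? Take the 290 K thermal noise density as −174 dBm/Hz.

Noise floor: N = −174 + 10 log₁₀(B) + NF
10 log₁₀(1.62×10⁸) = 82.1 dB
N = −174 + 82.1 + 6.08 = −85.82 dBm
SNR = P_sig − N = −44.5 − (−85.82) = 41.32 dB → 41.3 dB

41.3 dB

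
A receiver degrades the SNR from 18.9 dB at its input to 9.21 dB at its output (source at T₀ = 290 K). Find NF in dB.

NF (dB) = SNR_in(dB) − SNR_out(dB) when the source is at T₀
NF = 18.9 − 9.21 = 9.69 dB

9.69 dB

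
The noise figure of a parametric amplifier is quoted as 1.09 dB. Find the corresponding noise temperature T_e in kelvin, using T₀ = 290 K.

F = 10^(1.09/10) = 1.28529
T_e = (F − 1)·T₀ = (1.28529 − 1) × 290 = 82.7 K

82.7 K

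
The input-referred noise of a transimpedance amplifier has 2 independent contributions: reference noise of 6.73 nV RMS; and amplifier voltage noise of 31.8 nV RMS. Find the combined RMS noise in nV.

32.5 nV

Uncorrelated sources add in power (mean-square): V_tot = √(ΣV_i²)
V_tot = √[(6.73×10⁻⁹)² + (3.18×10⁻⁸)²] = 3.25×10⁻⁸ V = 32.5 nV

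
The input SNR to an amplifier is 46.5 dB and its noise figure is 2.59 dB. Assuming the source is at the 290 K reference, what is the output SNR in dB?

43.91 dB

By definition F = SNR_in/SNR_out, so in dB: SNR_out = SNR_in − NF
SNR_out = 46.5 − 2.59 = 43.91 dB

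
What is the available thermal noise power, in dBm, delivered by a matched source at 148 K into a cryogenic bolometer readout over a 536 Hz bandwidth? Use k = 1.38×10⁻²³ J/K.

P_n = kTB = 1.38×10⁻²³ × 148 × 5.36×10² = 1.09×10⁻¹⁸ W
In dBm: 10 log₁₀(1.09×10⁻¹⁸ / 10⁻³) = −149.6 dBm

−149.6 dBm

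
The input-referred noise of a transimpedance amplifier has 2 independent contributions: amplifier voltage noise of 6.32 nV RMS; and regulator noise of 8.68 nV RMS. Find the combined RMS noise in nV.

10.7 nV

Uncorrelated sources add in power (mean-square): V_tot = √(ΣV_i²)
V_tot = √[(6.32×10⁻⁹)² + (8.68×10⁻⁹)²] = 1.07×10⁻⁸ V = 10.7 nV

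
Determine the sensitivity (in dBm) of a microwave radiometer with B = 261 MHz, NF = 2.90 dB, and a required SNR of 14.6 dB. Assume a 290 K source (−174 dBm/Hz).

Sensitivity = −174 + 10 log₁₀(B) + NF + SNR_min
= −174 + 84.17 + 2.90 + 14.6
= −72.33 dBm → −72.3 dBm

−72.3 dBm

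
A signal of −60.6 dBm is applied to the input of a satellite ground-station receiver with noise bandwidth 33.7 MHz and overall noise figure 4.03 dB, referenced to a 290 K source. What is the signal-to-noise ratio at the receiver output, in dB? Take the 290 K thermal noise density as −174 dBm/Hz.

34.1 dB

Noise floor: N = −174 + 10 log₁₀(B) + NF
10 log₁₀(3.37×10⁷) = 75.28 dB
N = −174 + 75.28 + 4.03 = −94.69 dBm
SNR = P_sig − N = −60.6 − (−94.69) = 34.09 dB → 34.1 dB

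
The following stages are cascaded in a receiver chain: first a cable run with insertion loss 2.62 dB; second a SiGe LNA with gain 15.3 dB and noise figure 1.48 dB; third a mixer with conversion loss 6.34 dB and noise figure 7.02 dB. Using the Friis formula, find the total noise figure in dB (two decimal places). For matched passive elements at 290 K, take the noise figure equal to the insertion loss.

Convert to linear (a loss of L dB is a gain of −L dB): F_i = 10^(NF_i/10), G_i = 10^(G_i,dB/10)
  Stage 1: F_1 = 10^(2.62/10) = 1.828, G_1 = 10^(−2.62/10) = 0.5470
  Stage 2: F_2 = 10^(1.48/10) = 1.406, G_2 = 10^(15.3/10) = 33.88
  Stage 3: F_3 = 10^(7.02/10) = 5.035, G_3 = 10^(−6.34/10) = 0.2323
Friis cascade:
  F = 1.828 + (1.406 − 1)/0.5470 + (5.035 − 1)/18.54 = 2.788
NF = 10 log₁₀(2.788) = 4.45 dB

4.45 dB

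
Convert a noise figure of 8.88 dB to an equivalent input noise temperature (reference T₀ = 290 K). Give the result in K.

F = 10^(8.88/10) = 7.72681
T_e = (F − 1)·T₀ = (7.72681 − 1) × 290 = 1951 K

1951 K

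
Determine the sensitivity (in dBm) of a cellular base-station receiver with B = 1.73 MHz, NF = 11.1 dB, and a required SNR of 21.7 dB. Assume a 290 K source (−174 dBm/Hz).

Sensitivity = −174 + 10 log₁₀(B) + NF + SNR_min
= −174 + 62.38 + 11.1 + 21.7
= −78.82 dBm → −78.8 dBm

−78.8 dBm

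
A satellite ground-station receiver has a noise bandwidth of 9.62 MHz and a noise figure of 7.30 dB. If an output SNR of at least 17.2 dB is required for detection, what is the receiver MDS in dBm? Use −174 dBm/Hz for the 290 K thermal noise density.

−79.7 dBm

Sensitivity = −174 + 10 log₁₀(B) + NF + SNR_min
= −174 + 69.83 + 7.30 + 17.2
= −79.67 dBm → −79.7 dBm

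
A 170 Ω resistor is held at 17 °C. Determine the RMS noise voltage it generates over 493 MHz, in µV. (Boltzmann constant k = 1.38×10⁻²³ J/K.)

T = 17 °C + 273.15 = 290.15 K
V_n = √(4kTRB)
4kTRB = 4 × 1.38×10⁻²³ × 290.15 × 1.70×10² × 4.93×10⁸ = 1.34×10⁻⁹ V²
V_n = √(1.34×10⁻⁹) = 3.66×10⁻⁵ V = 36.6 µV

36.6 µV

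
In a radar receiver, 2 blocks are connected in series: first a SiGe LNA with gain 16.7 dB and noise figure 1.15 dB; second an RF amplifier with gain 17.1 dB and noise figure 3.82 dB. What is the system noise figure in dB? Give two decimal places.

Convert to linear (a loss of L dB is a gain of −L dB): F_i = 10^(NF_i/10), G_i = 10^(G_i,dB/10)
  Stage 1: F_1 = 10^(1.15/10) = 1.303, G_1 = 10^(16.7/10) = 46.77
  Stage 2: F_2 = 10^(3.82/10) = 2.410, G_2 = 10^(17.1/10) = 51.29
Friis cascade:
  F = 1.303 + (2.410 − 1)/46.77 = 1.333
NF = 10 log₁₀(1.333) = 1.25 dB

1.25 dB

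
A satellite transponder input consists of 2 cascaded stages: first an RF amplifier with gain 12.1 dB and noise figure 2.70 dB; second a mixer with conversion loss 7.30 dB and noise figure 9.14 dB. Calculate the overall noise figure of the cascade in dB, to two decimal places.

Convert to linear (a loss of L dB is a gain of −L dB): F_i = 10^(NF_i/10), G_i = 10^(G_i,dB/10)
  Stage 1: F_1 = 10^(2.70/10) = 1.862, G_1 = 10^(12.1/10) = 16.22
  Stage 2: F_2 = 10^(9.14/10) = 8.204, G_2 = 10^(−7.30/10) = 0.1862
Friis cascade:
  F = 1.862 + (8.204 − 1)/16.22 = 2.306
NF = 10 log₁₀(2.306) = 3.63 dB

3.63 dB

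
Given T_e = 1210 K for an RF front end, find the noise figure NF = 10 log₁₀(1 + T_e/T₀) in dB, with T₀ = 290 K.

7.14 dB

F = 1 + T_e/T₀ = 1 + 1210/290 = 5.17241
NF = 10 log₁₀(5.17241) = 7.14 dB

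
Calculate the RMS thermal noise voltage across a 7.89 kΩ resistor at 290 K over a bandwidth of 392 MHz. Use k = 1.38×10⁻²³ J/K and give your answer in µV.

V_n = √(4kTRB)
4kTRB = 4 × 1.38×10⁻²³ × 290 × 7.89×10³ × 3.92×10⁸ = 4.95×10⁻⁸ V²
V_n = √(4.95×10⁻⁸) = 2.23×10⁻⁴ V = 223 µV

223 µV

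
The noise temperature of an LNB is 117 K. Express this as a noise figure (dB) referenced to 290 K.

F = 1 + T_e/T₀ = 1 + 117/290 = 1.40345
NF = 10 log₁₀(1.40345) = 1.47 dB

1.47 dB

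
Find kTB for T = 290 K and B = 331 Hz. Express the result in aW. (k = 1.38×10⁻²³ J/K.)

1.32 aW

P_n = kTB = 1.38×10⁻²³ × 290 × 3.31×10² = 1.32×10⁻¹⁸ W = 1.32 aW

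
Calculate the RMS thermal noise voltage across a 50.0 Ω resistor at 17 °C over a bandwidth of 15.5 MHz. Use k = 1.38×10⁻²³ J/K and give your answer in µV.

3.52 µV

T = 17 °C + 273.15 = 290.15 K
V_n = √(4kTRB)
4kTRB = 4 × 1.38×10⁻²³ × 290.15 × 5.00×10¹ × 1.55×10⁷ = 1.24×10⁻¹¹ V²
V_n = √(1.24×10⁻¹¹) = 3.52×10⁻⁶ V = 3.52 µV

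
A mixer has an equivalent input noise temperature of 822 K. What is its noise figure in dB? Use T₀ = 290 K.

F = 1 + T_e/T₀ = 1 + 822/290 = 3.83448
NF = 10 log₁₀(3.83448) = 5.84 dB

5.84 dB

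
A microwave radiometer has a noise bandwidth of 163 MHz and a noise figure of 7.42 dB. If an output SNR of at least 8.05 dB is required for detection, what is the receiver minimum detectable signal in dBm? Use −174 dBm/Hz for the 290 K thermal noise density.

−76.4 dBm

Sensitivity = −174 + 10 log₁₀(B) + NF + SNR_min
= −174 + 82.12 + 7.42 + 8.05
= −76.41 dBm → −76.4 dBm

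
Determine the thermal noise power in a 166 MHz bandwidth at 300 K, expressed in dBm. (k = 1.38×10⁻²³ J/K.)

P_n = kTB = 1.38×10⁻²³ × 300 × 1.66×10⁸ = 6.87×10⁻¹³ W
In dBm: 10 log₁₀(6.87×10⁻¹³ / 10⁻³) = −91.6 dBm

−91.6 dBm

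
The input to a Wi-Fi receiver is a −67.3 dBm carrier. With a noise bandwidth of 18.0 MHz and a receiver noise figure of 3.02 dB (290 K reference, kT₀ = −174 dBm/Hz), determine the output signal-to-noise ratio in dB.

31.1 dB

Noise floor: N = −174 + 10 log₁₀(B) + NF
10 log₁₀(1.80×10⁷) = 72.55 dB
N = −174 + 72.55 + 3.02 = −98.43 dBm
SNR = P_sig − N = −67.3 − (−98.43) = 31.13 dB → 31.1 dB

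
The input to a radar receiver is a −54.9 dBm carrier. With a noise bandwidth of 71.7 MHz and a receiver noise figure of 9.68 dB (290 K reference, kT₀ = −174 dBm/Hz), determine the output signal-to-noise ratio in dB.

30.9 dB

Noise floor: N = −174 + 10 log₁₀(B) + NF
10 log₁₀(7.17×10⁷) = 78.56 dB
N = −174 + 78.56 + 9.68 = −85.76 dBm
SNR = P_sig − N = −54.9 − (−85.76) = 30.86 dB → 30.9 dB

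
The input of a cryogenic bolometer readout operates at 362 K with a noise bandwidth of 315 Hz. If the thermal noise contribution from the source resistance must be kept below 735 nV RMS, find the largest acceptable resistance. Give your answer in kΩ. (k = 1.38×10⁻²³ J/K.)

Johnson–Nyquist: V_n = √(4kTRB) ⇒ R = V_n² / (4kTB)
4kTB = 4 × 1.38×10⁻²³ × 362 × 3.15×10² = 6.29×10⁻¹⁸
R = (7.35×10⁻⁷)² / 6.29×10⁻¹⁸ = 8.58×10⁴ Ω = 85.8 kΩ

85.8 kΩ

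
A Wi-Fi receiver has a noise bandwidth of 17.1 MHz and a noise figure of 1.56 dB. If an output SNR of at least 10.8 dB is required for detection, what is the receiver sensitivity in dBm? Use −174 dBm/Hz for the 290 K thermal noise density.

Sensitivity = −174 + 10 log₁₀(B) + NF + SNR_min
= −174 + 72.33 + 1.56 + 10.8
= −89.31 dBm → −89.3 dBm

−89.3 dBm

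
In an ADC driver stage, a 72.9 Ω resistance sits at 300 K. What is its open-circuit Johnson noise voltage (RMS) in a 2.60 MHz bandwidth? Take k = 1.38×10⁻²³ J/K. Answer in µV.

1.77 µV

V_n = √(4kTRB)
4kTRB = 4 × 1.38×10⁻²³ × 300 × 7.29×10¹ × 2.60×10⁶ = 3.14×10⁻¹² V²
V_n = √(3.14×10⁻¹²) = 1.77×10⁻⁶ V = 1.77 µV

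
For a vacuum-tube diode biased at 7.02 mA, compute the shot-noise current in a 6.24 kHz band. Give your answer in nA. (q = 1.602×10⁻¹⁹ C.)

I_n = √(2qI·B)
2qI·B = 2 × 1.602×10⁻¹⁹ × 7.02×10⁻³ × 6.24×10³ = 1.40×10⁻¹⁷ A²
I_n = √(1.40×10⁻¹⁷) = 3.75×10⁻⁹ A = 3.75 nA

3.75 nA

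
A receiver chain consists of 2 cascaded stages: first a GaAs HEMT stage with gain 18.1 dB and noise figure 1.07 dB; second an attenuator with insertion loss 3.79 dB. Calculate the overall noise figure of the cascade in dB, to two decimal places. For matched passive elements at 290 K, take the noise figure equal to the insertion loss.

Convert to linear (a loss of L dB is a gain of −L dB): F_i = 10^(NF_i/10), G_i = 10^(G_i,dB/10)
  Stage 1: F_1 = 10^(1.07/10) = 1.279, G_1 = 10^(18.1/10) = 64.57
  Stage 2: F_2 = 10^(3.79/10) = 2.393, G_2 = 10^(−3.79/10) = 0.4178
Friis cascade:
  F = 1.279 + (2.393 − 1)/64.57 = 1.301
NF = 10 log₁₀(1.301) = 1.14 dB

1.14 dB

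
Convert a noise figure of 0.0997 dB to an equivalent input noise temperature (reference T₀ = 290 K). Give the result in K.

6.73 K

F = 10^(0.0997/10) = 1.02322
T_e = (F − 1)·T₀ = (1.02322 − 1) × 290 = 6.73 K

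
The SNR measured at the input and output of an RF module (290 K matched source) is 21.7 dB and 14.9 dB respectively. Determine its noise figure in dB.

NF (dB) = SNR_in(dB) − SNR_out(dB) when the source is at T₀
NF = 21.7 − 14.9 = 6.8 dB

6.8 dB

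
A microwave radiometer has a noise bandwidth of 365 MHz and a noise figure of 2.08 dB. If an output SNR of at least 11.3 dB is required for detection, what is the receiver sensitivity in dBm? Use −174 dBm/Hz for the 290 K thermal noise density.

−75.0 dBm

Sensitivity = −174 + 10 log₁₀(B) + NF + SNR_min
= −174 + 85.62 + 2.08 + 11.3
= −75.00 dBm → −75.0 dBm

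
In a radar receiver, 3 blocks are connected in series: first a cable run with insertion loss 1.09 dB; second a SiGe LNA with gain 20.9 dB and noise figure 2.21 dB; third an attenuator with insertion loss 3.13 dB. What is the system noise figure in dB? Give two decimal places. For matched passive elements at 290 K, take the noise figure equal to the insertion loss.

3.32 dB

Convert to linear (a loss of L dB is a gain of −L dB): F_i = 10^(NF_i/10), G_i = 10^(G_i,dB/10)
  Stage 1: F_1 = 10^(1.09/10) = 1.285, G_1 = 10^(−1.09/10) = 0.7780
  Stage 2: F_2 = 10^(2.21/10) = 1.663, G_2 = 10^(20.9/10) = 123.0
  Stage 3: F_3 = 10^(3.13/10) = 2.056, G_3 = 10^(−3.13/10) = 0.4864
Friis cascade:
  F = 1.285 + (1.663 − 1)/0.7780 + (2.056 − 1)/95.72 = 2.149
NF = 10 log₁₀(2.149) = 3.32 dB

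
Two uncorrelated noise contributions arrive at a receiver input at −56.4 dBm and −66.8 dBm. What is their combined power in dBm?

−56.0 dBm

Convert to linear, add, convert back:
P₁ = 2.29×10⁻⁹ W, P₂ = 2.09×10⁻¹⁰ W
P_tot = 2.50×10⁻⁹ W → 10 log₁₀(P_tot / 10⁻³) = −56.0 dBm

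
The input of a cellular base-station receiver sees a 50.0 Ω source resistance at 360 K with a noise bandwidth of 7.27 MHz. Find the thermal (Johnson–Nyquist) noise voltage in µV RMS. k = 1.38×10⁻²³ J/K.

V_n = √(4kTRB)
4kTRB = 4 × 1.38×10⁻²³ × 360 × 5.00×10¹ × 7.27×10⁶ = 7.22×10⁻¹² V²
V_n = √(7.22×10⁻¹²) = 2.69×10⁻⁶ V = 2.69 µV

2.69 µV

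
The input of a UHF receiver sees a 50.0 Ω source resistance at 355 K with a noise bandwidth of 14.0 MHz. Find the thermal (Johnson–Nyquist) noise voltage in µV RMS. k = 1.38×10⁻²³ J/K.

3.70 µV

V_n = √(4kTRB)
4kTRB = 4 × 1.38×10⁻²³ × 355 × 5.00×10¹ × 1.40×10⁷ = 1.37×10⁻¹¹ V²
V_n = √(1.37×10⁻¹¹) = 3.70×10⁻⁶ V = 3.70 µV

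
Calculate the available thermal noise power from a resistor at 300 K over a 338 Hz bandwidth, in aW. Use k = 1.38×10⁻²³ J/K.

P_n = kTB = 1.38×10⁻²³ × 300 × 3.38×10² = 1.40×10⁻¹⁸ W = 1.40 aW

1.40 aW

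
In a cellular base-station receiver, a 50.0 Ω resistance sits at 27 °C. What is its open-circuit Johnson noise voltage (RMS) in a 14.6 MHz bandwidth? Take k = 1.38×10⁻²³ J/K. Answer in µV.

T = 27 °C + 273.15 = 300.15 K
V_n = √(4kTRB)
4kTRB = 4 × 1.38×10⁻²³ × 300.15 × 5.00×10¹ × 1.46×10⁷ = 1.21×10⁻¹¹ V²
V_n = √(1.21×10⁻¹¹) = 3.48×10⁻⁶ V = 3.48 µV

3.48 µV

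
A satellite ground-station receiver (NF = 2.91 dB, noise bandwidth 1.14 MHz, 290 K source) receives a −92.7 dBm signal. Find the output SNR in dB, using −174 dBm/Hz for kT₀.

Noise floor: N = −174 + 10 log₁₀(B) + NF
10 log₁₀(1.14×10⁶) = 60.57 dB
N = −174 + 60.57 + 2.91 = −110.52 dBm
SNR = P_sig − N = −92.7 − (−110.52) = 17.82 dB → 17.8 dB

17.8 dB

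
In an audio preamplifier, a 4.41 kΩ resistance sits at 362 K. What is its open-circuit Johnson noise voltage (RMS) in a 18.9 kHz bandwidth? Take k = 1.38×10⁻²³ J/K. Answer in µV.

1.29 µV

V_n = √(4kTRB)
4kTRB = 4 × 1.38×10⁻²³ × 362 × 4.41×10³ × 1.89×10⁴ = 1.67×10⁻¹² V²
V_n = √(1.67×10⁻¹²) = 1.29×10⁻⁶ V = 1.29 µV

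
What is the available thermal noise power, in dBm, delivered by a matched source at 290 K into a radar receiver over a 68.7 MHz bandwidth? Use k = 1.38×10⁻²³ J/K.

−95.6 dBm

P_n = kTB = 1.38×10⁻²³ × 290 × 6.87×10⁷ = 2.75×10⁻¹³ W
In dBm: 10 log₁₀(2.75×10⁻¹³ / 10⁻³) = −95.6 dBm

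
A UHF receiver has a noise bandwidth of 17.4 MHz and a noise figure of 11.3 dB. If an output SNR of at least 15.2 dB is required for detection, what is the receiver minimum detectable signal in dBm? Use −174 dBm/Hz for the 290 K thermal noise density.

Sensitivity = −174 + 10 log₁₀(B) + NF + SNR_min
= −174 + 72.41 + 11.3 + 15.2
= −75.09 dBm → −75.1 dBm

−75.1 dBm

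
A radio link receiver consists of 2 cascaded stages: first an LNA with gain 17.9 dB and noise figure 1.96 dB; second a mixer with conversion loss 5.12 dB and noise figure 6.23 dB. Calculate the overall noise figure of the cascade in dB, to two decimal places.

Convert to linear (a loss of L dB is a gain of −L dB): F_i = 10^(NF_i/10), G_i = 10^(G_i,dB/10)
  Stage 1: F_1 = 10^(1.96/10) = 1.570, G_1 = 10^(17.9/10) = 61.66
  Stage 2: F_2 = 10^(6.23/10) = 4.198, G_2 = 10^(−5.12/10) = 0.3076
Friis cascade:
  F = 1.570 + (4.198 − 1)/61.66 = 1.622
NF = 10 log₁₀(1.622) = 2.10 dB

2.10 dB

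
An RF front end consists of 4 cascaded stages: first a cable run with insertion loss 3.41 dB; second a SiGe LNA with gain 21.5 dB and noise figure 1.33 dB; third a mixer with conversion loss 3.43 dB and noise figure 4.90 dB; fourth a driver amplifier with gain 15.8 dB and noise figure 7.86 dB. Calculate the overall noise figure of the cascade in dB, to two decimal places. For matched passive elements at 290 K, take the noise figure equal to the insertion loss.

Convert to linear (a loss of L dB is a gain of −L dB): F_i = 10^(NF_i/10), G_i = 10^(G_i,dB/10)
  Stage 1: F_1 = 10^(3.41/10) = 2.193, G_1 = 10^(−3.41/10) = 0.4560
  Stage 2: F_2 = 10^(1.33/10) = 1.358, G_2 = 10^(21.5/10) = 141.3
  Stage 3: F_3 = 10^(4.90/10) = 3.090, G_3 = 10^(−3.43/10) = 0.4539
  Stage 4: F_4 = 10^(7.86/10) = 6.109, G_4 = 10^(15.8/10) = 38.02
Friis cascade:
  F = 2.193 + (1.358 − 1)/0.4560 + (3.090 − 1)/64.42 + (6.109 − 1)/29.24 = 3.186
NF = 10 log₁₀(3.186) = 5.03 dB

5.03 dB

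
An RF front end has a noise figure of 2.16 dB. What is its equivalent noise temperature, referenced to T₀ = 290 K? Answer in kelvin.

F = 10^(2.16/10) = 1.64437
T_e = (F − 1)·T₀ = (1.64437 − 1) × 290 = 187 K

187 K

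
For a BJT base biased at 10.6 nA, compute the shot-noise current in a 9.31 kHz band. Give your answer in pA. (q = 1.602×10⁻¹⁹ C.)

5.62 pA

I_n = √(2qI·B)
2qI·B = 2 × 1.602×10⁻¹⁹ × 1.06×10⁻⁸ × 9.31×10³ = 3.16×10⁻²³ A²
I_n = √(3.16×10⁻²³) = 5.62×10⁻¹² A = 5.62 pA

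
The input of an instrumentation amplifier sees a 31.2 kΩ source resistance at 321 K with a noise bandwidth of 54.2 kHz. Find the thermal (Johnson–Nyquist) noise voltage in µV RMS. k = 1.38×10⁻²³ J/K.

5.47 µV

V_n = √(4kTRB)
4kTRB = 4 × 1.38×10⁻²³ × 321 × 3.12×10⁴ × 5.42×10⁴ = 3.00×10⁻¹¹ V²
V_n = √(3.00×10⁻¹¹) = 5.47×10⁻⁶ V = 5.47 µV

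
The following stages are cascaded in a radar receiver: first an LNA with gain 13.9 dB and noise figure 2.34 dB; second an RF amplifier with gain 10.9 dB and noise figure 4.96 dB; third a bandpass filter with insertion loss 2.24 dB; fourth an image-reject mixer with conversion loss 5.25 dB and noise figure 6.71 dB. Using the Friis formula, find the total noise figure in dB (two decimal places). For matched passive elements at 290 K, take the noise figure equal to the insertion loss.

2.61 dB

Convert to linear (a loss of L dB is a gain of −L dB): F_i = 10^(NF_i/10), G_i = 10^(G_i,dB/10)
  Stage 1: F_1 = 10^(2.34/10) = 1.714, G_1 = 10^(13.9/10) = 24.55
  Stage 2: F_2 = 10^(4.96/10) = 3.133, G_2 = 10^(10.9/10) = 12.30
  Stage 3: F_3 = 10^(2.24/10) = 1.675, G_3 = 10^(−2.24/10) = 0.5970
  Stage 4: F_4 = 10^(6.71/10) = 4.688, G_4 = 10^(−5.25/10) = 0.2985
Friis cascade:
  F = 1.714 + (3.133 − 1)/24.55 + (1.675 − 1)/302.0 + (4.688 − 1)/180.3 = 1.824
NF = 10 log₁₀(1.824) = 2.61 dB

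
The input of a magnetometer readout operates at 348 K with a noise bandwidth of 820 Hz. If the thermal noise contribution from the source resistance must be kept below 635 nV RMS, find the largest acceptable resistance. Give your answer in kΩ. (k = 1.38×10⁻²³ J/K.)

Johnson–Nyquist: V_n = √(4kTRB) ⇒ R = V_n² / (4kTB)
4kTB = 4 × 1.38×10⁻²³ × 348 × 8.20×10² = 1.58×10⁻¹⁷
R = (6.35×10⁻⁷)² / 1.58×10⁻¹⁷ = 2.56×10⁴ Ω = 25.6 kΩ

25.6 kΩ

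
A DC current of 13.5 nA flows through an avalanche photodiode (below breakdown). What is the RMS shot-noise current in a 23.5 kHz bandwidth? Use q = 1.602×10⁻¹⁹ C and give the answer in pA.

10.1 pA

I_n = √(2qI·B)
2qI·B = 2 × 1.602×10⁻¹⁹ × 1.35×10⁻⁸ × 2.35×10⁴ = 1.02×10⁻²² A²
I_n = √(1.02×10⁻²²) = 1.01×10⁻¹¹ A = 10.1 pA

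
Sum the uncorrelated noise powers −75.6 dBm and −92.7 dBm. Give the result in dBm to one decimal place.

Convert to linear, add, convert back:
P₁ = 2.75×10⁻¹¹ W, P₂ = 5.37×10⁻¹³ W
P_tot = 2.81×10⁻¹¹ W → 10 log₁₀(P_tot / 10⁻³) = −75.5 dBm

−75.5 dBm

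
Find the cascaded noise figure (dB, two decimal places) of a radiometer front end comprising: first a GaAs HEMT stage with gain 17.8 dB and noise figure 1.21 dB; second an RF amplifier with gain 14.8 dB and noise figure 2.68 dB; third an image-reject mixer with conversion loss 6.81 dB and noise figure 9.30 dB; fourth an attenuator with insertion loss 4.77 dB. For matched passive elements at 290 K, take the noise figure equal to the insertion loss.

Convert to linear (a loss of L dB is a gain of −L dB): F_i = 10^(NF_i/10), G_i = 10^(G_i,dB/10)
  Stage 1: F_1 = 10^(1.21/10) = 1.321, G_1 = 10^(17.8/10) = 60.26
  Stage 2: F_2 = 10^(2.68/10) = 1.854, G_2 = 10^(14.8/10) = 30.20
  Stage 3: F_3 = 10^(9.30/10) = 8.511, G_3 = 10^(−6.81/10) = 0.2084
  Stage 4: F_4 = 10^(4.77/10) = 2.999, G_4 = 10^(−4.77/10) = 0.3334
Friis cascade:
  F = 1.321 + (1.854 − 1)/60.26 + (8.511 − 1)/1820 + (2.999 − 1)/379.3 = 1.345
NF = 10 log₁₀(1.345) = 1.29 dB

1.29 dB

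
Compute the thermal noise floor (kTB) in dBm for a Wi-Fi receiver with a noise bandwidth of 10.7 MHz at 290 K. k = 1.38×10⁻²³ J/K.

−103.7 dBm

P_n = kTB = 1.38×10⁻²³ × 290 × 1.07×10⁷ = 4.28×10⁻¹⁴ W
In dBm: 10 log₁₀(4.28×10⁻¹⁴ / 10⁻³) = −103.7 dBm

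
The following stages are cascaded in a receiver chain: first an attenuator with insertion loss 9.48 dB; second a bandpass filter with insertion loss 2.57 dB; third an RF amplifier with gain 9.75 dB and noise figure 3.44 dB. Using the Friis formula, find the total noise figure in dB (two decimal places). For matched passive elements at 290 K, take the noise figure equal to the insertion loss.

15.49 dB

Convert to linear (a loss of L dB is a gain of −L dB): F_i = 10^(NF_i/10), G_i = 10^(G_i,dB/10)
  Stage 1: F_1 = 10^(9.48/10) = 8.872, G_1 = 10^(−9.48/10) = 0.1127
  Stage 2: F_2 = 10^(2.57/10) = 1.807, G_2 = 10^(−2.57/10) = 0.5534
  Stage 3: F_3 = 10^(3.44/10) = 2.208, G_3 = 10^(9.75/10) = 9.441
Friis cascade:
  F = 8.872 + (1.807 − 1)/0.1127 + (2.208 − 1)/0.06237 = 35.40
NF = 10 log₁₀(35.40) = 15.49 dB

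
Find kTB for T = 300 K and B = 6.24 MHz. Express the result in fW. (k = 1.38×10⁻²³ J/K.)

25.8 fW

P_n = kTB = 1.38×10⁻²³ × 300 × 6.24×10⁶ = 2.58×10⁻¹⁴ W = 25.8 fW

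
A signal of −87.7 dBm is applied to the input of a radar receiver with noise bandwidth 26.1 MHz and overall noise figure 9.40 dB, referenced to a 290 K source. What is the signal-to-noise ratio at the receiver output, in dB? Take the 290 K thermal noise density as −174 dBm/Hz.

Noise floor: N = −174 + 10 log₁₀(B) + NF
10 log₁₀(2.61×10⁷) = 74.17 dB
N = −174 + 74.17 + 9.40 = −90.43 dBm
SNR = P_sig − N = −87.7 − (−90.43) = 2.73 dB → 2.7 dB

2.7 dB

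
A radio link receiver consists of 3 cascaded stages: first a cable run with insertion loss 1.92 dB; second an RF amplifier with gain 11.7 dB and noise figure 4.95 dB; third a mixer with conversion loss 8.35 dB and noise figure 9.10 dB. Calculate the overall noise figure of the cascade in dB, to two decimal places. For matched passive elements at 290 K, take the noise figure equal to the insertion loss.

Convert to linear (a loss of L dB is a gain of −L dB): F_i = 10^(NF_i/10), G_i = 10^(G_i,dB/10)
  Stage 1: F_1 = 10^(1.92/10) = 1.556, G_1 = 10^(−1.92/10) = 0.6427
  Stage 2: F_2 = 10^(4.95/10) = 3.126, G_2 = 10^(11.7/10) = 14.79
  Stage 3: F_3 = 10^(9.10/10) = 8.128, G_3 = 10^(−8.35/10) = 0.1462
Friis cascade:
  F = 1.556 + (3.126 − 1)/0.6427 + (8.128 − 1)/9.506 = 5.614
NF = 10 log₁₀(5.614) = 7.49 dB

7.49 dB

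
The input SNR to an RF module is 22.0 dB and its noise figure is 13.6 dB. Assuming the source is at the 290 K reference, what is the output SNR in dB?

8.4 dB

By definition F = SNR_in/SNR_out, so in dB: SNR_out = SNR_in − NF
SNR_out = 22.0 − 13.6 = 8.4 dB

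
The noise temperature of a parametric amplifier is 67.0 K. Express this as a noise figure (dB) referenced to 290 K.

F = 1 + T_e/T₀ = 1 + 67.0/290 = 1.23103
NF = 10 log₁₀(1.23103) = 0.903 dB

0.903 dB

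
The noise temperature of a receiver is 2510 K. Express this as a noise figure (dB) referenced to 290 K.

F = 1 + T_e/T₀ = 1 + 2510/290 = 9.65517
NF = 10 log₁₀(9.65517) = 9.85 dB

9.85 dB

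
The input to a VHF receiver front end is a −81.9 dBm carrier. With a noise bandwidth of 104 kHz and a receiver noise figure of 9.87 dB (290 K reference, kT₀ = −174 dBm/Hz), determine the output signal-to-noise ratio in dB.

Noise floor: N = −174 + 10 log₁₀(B) + NF
10 log₁₀(1.04×10⁵) = 50.17 dB
N = −174 + 50.17 + 9.87 = −113.96 dBm
SNR = P_sig − N = −81.9 − (−113.96) = 32.06 dB → 32.1 dB

32.1 dB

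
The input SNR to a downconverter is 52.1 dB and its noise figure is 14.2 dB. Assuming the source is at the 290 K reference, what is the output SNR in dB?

By definition F = SNR_in/SNR_out, so in dB: SNR_out = SNR_in − NF
SNR_out = 52.1 − 14.2 = 37.9 dB

37.9 dB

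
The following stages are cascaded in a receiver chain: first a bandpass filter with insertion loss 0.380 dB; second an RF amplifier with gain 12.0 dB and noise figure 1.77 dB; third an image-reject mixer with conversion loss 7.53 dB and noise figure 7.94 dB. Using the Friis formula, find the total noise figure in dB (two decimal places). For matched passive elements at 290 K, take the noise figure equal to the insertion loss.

3.01 dB

Convert to linear (a loss of L dB is a gain of −L dB): F_i = 10^(NF_i/10), G_i = 10^(G_i,dB/10)
  Stage 1: F_1 = 10^(0.380/10) = 1.091, G_1 = 10^(−0.380/10) = 0.9162
  Stage 2: F_2 = 10^(1.77/10) = 1.503, G_2 = 10^(12.0/10) = 15.85
  Stage 3: F_3 = 10^(7.94/10) = 6.223, G_3 = 10^(−7.53/10) = 0.1766
Friis cascade:
  F = 1.091 + (1.503 − 1)/0.9162 + (6.223 − 1)/14.52 = 2.000
NF = 10 log₁₀(2.000) = 3.01 dB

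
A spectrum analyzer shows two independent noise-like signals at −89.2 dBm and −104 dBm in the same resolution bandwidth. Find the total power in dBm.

−89.1 dBm

Convert to linear, add, convert back:
P₁ = 1.20×10⁻¹² W, P₂ = 3.98×10⁻¹⁴ W
P_tot = 1.24×10⁻¹² W → 10 log₁₀(P_tot / 10⁻³) = −89.1 dBm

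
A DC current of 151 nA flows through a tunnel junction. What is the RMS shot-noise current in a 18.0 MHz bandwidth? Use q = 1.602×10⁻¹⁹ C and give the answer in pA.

933 pA

I_n = √(2qI·B)
2qI·B = 2 × 1.602×10⁻¹⁹ × 1.51×10⁻⁷ × 1.80×10⁷ = 8.71×10⁻¹⁹ A²
I_n = √(8.71×10⁻¹⁹) = 9.33×10⁻¹⁰ A = 933 pA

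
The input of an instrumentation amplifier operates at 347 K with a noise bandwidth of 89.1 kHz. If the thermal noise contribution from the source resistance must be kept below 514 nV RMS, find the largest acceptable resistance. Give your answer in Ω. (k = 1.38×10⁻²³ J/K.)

155 Ω

Johnson–Nyquist: V_n = √(4kTRB) ⇒ R = V_n² / (4kTB)
4kTB = 4 × 1.38×10⁻²³ × 347 × 8.91×10⁴ = 1.71×10⁻¹⁵
R = (5.14×10⁻⁷)² / 1.71×10⁻¹⁵ = 1.55×10² Ω = 155 Ω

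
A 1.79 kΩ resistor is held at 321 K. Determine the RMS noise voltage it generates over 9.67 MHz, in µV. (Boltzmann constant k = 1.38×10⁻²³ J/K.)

V_n = √(4kTRB)
4kTRB = 4 × 1.38×10⁻²³ × 321 × 1.79×10³ × 9.67×10⁶ = 3.07×10⁻¹⁰ V²
V_n = √(3.07×10⁻¹⁰) = 1.75×10⁻⁵ V = 17.5 µV

17.5 µV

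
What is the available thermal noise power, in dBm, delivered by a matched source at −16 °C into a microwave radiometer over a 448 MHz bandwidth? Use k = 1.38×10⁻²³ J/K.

T = −16 °C + 273.15 = 257.15 K
P_n = kTB = 1.38×10⁻²³ × 257.15 × 4.48×10⁸ = 1.59×10⁻¹² W
In dBm: 10 log₁₀(1.59×10⁻¹² / 10⁻³) = −88.0 dBm

−88.0 dBm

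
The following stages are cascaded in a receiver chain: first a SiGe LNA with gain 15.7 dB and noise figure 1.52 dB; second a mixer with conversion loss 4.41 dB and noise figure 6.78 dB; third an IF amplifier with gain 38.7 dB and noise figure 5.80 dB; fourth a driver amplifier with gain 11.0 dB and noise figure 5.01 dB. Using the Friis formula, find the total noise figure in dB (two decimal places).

Convert to linear (a loss of L dB is a gain of −L dB): F_i = 10^(NF_i/10), G_i = 10^(G_i,dB/10)
  Stage 1: F_1 = 10^(1.52/10) = 1.419, G_1 = 10^(15.7/10) = 37.15
  Stage 2: F_2 = 10^(6.78/10) = 4.764, G_2 = 10^(−4.41/10) = 0.3622
  Stage 3: F_3 = 10^(5.80/10) = 3.802, G_3 = 10^(38.7/10) = 7413
  Stage 4: F_4 = 10^(5.01/10) = 3.170, G_4 = 10^(11.0/10) = 12.59
Friis cascade:
  F = 1.419 + (4.764 − 1)/37.15 + (3.802 − 1)/13.46 + (3.170 − 1)/9.977×10⁴ = 1.729
NF = 10 log₁₀(1.729) = 2.38 dB

2.38 dB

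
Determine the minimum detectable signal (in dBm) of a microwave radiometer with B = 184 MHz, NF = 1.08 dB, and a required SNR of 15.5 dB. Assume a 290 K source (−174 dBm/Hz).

Sensitivity = −174 + 10 log₁₀(B) + NF + SNR_min
= −174 + 82.65 + 1.08 + 15.5
= −74.77 dBm → −74.8 dBm

−74.8 dBm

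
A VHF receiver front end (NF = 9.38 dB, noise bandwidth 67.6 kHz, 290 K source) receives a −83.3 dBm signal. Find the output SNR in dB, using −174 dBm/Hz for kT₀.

Noise floor: N = −174 + 10 log₁₀(B) + NF
10 log₁₀(6.76×10⁴) = 48.3 dB
N = −174 + 48.3 + 9.38 = −116.32 dBm
SNR = P_sig − N = −83.3 − (−116.32) = 33.02 dB → 33.0 dB

33.0 dB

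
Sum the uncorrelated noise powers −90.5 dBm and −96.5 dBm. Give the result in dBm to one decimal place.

−89.5 dBm

Convert to linear, add, convert back:
P₁ = 8.91×10⁻¹³ W, P₂ = 2.24×10⁻¹³ W
P_tot = 1.12×10⁻¹² W → 10 log₁₀(P_tot / 10⁻³) = −89.5 dBm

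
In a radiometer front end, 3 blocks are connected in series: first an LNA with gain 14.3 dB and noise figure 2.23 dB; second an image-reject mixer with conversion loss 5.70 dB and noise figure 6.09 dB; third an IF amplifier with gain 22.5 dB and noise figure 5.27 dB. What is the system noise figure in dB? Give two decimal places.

3.25 dB

Convert to linear (a loss of L dB is a gain of −L dB): F_i = 10^(NF_i/10), G_i = 10^(G_i,dB/10)
  Stage 1: F_1 = 10^(2.23/10) = 1.671, G_1 = 10^(14.3/10) = 26.92
  Stage 2: F_2 = 10^(6.09/10) = 4.064, G_2 = 10^(−5.70/10) = 0.2692
  Stage 3: F_3 = 10^(5.27/10) = 3.365, G_3 = 10^(22.5/10) = 177.8
Friis cascade:
  F = 1.671 + (4.064 − 1)/26.92 + (3.365 − 1)/7.244 = 2.111
NF = 10 log₁₀(2.111) = 3.25 dB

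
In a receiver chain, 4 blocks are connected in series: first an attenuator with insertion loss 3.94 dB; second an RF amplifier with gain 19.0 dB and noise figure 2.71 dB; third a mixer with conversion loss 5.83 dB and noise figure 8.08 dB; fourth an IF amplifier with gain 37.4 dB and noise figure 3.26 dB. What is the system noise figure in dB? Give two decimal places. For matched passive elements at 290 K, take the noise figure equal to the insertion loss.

Convert to linear (a loss of L dB is a gain of −L dB): F_i = 10^(NF_i/10), G_i = 10^(G_i,dB/10)
  Stage 1: F_1 = 10^(3.94/10) = 2.477, G_1 = 10^(−3.94/10) = 0.4036
  Stage 2: F_2 = 10^(2.71/10) = 1.866, G_2 = 10^(19.0/10) = 79.43
  Stage 3: F_3 = 10^(8.08/10) = 6.427, G_3 = 10^(−5.83/10) = 0.2612
  Stage 4: F_4 = 10^(3.26/10) = 2.118, G_4 = 10^(37.4/10) = 5495
Friis cascade:
  F = 2.477 + (1.866 − 1)/0.4036 + (6.427 − 1)/32.06 + (2.118 − 1)/8.375 = 4.927
NF = 10 log₁₀(4.927) = 6.93 dB

6.93 dB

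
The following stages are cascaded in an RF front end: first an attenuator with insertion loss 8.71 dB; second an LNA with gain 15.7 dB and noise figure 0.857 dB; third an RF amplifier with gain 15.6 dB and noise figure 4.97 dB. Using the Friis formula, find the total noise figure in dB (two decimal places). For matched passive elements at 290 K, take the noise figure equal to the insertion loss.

Convert to linear (a loss of L dB is a gain of −L dB): F_i = 10^(NF_i/10), G_i = 10^(G_i,dB/10)
  Stage 1: F_1 = 10^(8.71/10) = 7.430, G_1 = 10^(−8.71/10) = 0.1346
  Stage 2: F_2 = 10^(0.857/10) = 1.218, G_2 = 10^(15.7/10) = 37.15
  Stage 3: F_3 = 10^(4.97/10) = 3.141, G_3 = 10^(15.6/10) = 36.31
Friis cascade:
  F = 7.430 + (1.218 − 1)/0.1346 + (3.141 − 1)/5.000 = 9.479
NF = 10 log₁₀(9.479) = 9.77 dB

9.77 dB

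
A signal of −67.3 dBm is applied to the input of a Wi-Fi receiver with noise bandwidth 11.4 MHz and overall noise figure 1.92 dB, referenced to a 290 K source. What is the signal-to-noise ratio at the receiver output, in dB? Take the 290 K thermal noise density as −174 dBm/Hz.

Noise floor: N = −174 + 10 log₁₀(B) + NF
10 log₁₀(1.14×10⁷) = 70.57 dB
N = −174 + 70.57 + 1.92 = −101.51 dBm
SNR = P_sig − N = −67.3 − (−101.51) = 34.21 dB → 34.2 dB

34.2 dB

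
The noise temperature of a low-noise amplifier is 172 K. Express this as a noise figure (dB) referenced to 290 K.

F = 1 + T_e/T₀ = 1 + 172/290 = 1.5931
NF = 10 log₁₀(1.5931) = 2.02 dB

2.02 dB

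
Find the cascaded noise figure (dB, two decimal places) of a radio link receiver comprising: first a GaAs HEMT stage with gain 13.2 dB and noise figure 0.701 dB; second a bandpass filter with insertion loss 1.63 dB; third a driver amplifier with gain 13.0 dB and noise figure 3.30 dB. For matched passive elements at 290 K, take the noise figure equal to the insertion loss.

1.06 dB

Convert to linear (a loss of L dB is a gain of −L dB): F_i = 10^(NF_i/10), G_i = 10^(G_i,dB/10)
  Stage 1: F_1 = 10^(0.701/10) = 1.175, G_1 = 10^(13.2/10) = 20.89
  Stage 2: F_2 = 10^(1.63/10) = 1.455, G_2 = 10^(−1.63/10) = 0.6871
  Stage 3: F_3 = 10^(3.30/10) = 2.138, G_3 = 10^(13.0/10) = 19.95
Friis cascade:
  F = 1.175 + (1.455 − 1)/20.89 + (2.138 − 1)/14.35 = 1.276
NF = 10 log₁₀(1.276) = 1.06 dB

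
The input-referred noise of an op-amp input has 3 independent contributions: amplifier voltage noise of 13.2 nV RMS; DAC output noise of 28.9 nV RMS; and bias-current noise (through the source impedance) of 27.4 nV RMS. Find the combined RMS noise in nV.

42.0 nV

Uncorrelated sources add in power (mean-square): V_tot = √(ΣV_i²)
V_tot = √[(1.32×10⁻⁸)² + (2.89×10⁻⁸)² + (2.74×10⁻⁸)²] = 4.20×10⁻⁸ V = 42.0 nV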